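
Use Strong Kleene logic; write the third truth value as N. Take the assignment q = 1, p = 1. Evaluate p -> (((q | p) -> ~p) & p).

q | p = 1 | 1 = 1
~p = ~1 = 0
(q | p) -> ~p = 1 -> 0 = 0
((q | p) -> ~p) & p = 0 & 1 = 0
p -> (((q | p) -> ~p) & p) = 1 -> 0 = 0

0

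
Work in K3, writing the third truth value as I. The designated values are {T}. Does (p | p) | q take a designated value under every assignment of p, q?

Countermodel: p=I, q=I gives I, which is not designated.

No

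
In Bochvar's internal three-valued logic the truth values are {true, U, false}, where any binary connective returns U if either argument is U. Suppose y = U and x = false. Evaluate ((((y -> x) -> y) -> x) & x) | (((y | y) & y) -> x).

y -> x = U -> false = U  [any arg is the third value ⇒ result is the third value]
(y -> x) -> y = U -> U = U
((y -> x) -> y) -> x = U -> false = U
(((y -> x) -> y) -> x) & x = U & false = U
y | y = U | U = U
(y | y) & y = U & U = U
((y | y) & y) -> x = U -> false = U
((((y -> x) -> y) -> x) & x) | (((y | y) & y) -> x) = U | U = U

U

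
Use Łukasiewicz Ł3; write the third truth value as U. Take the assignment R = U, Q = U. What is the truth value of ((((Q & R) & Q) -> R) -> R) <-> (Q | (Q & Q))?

true

Q & R = U & U = U
(Q & R) & Q = U & U = U
((Q & R) & Q) -> R = U -> U = true
(((Q & R) & Q) -> R) -> R = true -> U = U
Q & Q = U & U = U
Q | (Q & Q) = U | U = U
((((Q & R) & Q) -> R) -> R) <-> (Q | (Q & Q)) = U <-> U = true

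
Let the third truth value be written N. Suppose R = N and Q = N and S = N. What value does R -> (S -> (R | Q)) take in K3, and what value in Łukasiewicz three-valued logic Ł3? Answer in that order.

In K3: R | Q = N | N = N
S -> (R | Q) = N -> N = N  [~N | N]
R -> (S -> (R | Q)) = N -> N = N
In Łukasiewicz three-valued logic Ł3: R | Q = N | N = N
S -> (R | Q) = N -> N = 1  [min(1, 1−½+½)]
R -> (S -> (R | Q)) = N -> 1 = 1
They differ because K3 and Łukasiewicz three-valued logic Ł3 treat N differently under implication.

N; 1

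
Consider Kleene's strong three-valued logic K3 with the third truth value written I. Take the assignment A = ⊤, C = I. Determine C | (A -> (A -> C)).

A -> C = ⊤ -> I = I  [~⊤ | I]
A -> (A -> C) = ⊤ -> I = I
C | (A -> (A -> C)) = I | I = I

I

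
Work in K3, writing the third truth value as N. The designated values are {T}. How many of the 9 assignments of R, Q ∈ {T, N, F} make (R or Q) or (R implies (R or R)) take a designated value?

7

Of the 9 assignments, 7 give a value in {T}.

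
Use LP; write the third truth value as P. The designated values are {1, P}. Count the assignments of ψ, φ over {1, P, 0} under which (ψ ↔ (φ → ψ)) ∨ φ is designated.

Of the 9 assignments, 8 give a value in {1, P}.

8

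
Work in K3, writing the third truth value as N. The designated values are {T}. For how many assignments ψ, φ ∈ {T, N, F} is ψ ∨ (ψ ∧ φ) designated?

Designated under: (ψ=T, φ=T); (ψ=T, φ=N); (ψ=T, φ=F).

3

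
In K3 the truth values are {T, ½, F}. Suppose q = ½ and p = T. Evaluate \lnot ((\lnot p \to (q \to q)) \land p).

F

\lnot p = \lnot T = F
q \to q = ½ \to ½ = ½  [\lnot ½ \lor ½]
\lnot p \to (q \to q) = F \to ½ = T
(\lnot p \to (q \to q)) \land p = T \land T = T
\lnot ((\lnot p \to (q \to q)) \land p) = \lnot T = F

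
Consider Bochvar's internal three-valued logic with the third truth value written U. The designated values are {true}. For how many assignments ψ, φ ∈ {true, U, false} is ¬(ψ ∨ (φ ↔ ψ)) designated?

1

Designated under: (ψ=false, φ=true).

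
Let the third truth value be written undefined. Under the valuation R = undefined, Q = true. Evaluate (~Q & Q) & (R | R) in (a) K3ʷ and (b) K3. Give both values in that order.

undefined; false

In K3ʷ: ~Q = ~true = false
~Q & Q = false & true = false
R | R = undefined | undefined = undefined
(~Q & Q) & (R | R) = false & undefined = undefined
In K3: ~Q = ~true = false
~Q & Q = false & true = false
R | R = undefined | undefined = undefined
(~Q & Q) & (R | R) = false & undefined = false
They differ because K3ʷ and K3 treat undefined differently under the binary connectives.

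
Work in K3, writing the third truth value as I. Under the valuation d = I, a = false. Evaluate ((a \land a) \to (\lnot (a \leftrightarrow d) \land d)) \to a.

a \land a = false \land false = false
a \leftrightarrow d = false \leftrightarrow I = I
\lnot (a \leftrightarrow d) = \lnot I = I
\lnot (a \leftrightarrow d) \land d = I \land I = I
(a \land a) \to (\lnot (a \leftrightarrow d) \land d) = false \to I = true  [\lnot false \lor I]
((a \land a) \to (\lnot (a \leftrightarrow d) \land d)) \to a = true \to false = false

false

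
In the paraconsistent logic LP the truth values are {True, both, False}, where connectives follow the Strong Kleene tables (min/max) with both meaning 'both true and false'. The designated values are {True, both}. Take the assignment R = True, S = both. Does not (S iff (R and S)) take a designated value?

Yes

R and S = True and both = both
S iff (R and S) = both iff both = both
not (S iff (R and S)) = not both = both
both ∈ {True, both}.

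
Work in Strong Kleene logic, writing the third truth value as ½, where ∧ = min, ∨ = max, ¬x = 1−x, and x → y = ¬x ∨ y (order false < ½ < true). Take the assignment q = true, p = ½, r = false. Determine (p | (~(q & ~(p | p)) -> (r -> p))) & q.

p | p = ½ | ½ = ½
~(p | p) = ~½ = ½
q & ~(p | p) = true & ½ = ½
~(q & ~(p | p)) = ~½ = ½
r -> p = false -> ½ = true  [~false | ½]
~(q & ~(p | p)) -> (r -> p) = ½ -> true = true
p | (~(q & ~(p | p)) -> (r -> p)) = ½ | true = true
(p | (~(q & ~(p | p)) -> (r -> p))) & q = true & true = true

true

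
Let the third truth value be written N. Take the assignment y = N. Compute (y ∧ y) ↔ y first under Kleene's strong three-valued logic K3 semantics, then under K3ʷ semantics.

N; N

In Kleene's strong three-valued logic K3: y ∧ y = N ∧ N = N
(y ∧ y) ↔ y = N ↔ N = N
In K3ʷ: y ∧ y = N ∧ N = N
(y ∧ y) ↔ y = N ↔ N = N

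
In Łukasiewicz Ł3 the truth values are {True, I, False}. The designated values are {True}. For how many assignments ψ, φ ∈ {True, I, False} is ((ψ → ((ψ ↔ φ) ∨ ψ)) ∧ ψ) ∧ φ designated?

Designated under: (ψ=True, φ=True).

1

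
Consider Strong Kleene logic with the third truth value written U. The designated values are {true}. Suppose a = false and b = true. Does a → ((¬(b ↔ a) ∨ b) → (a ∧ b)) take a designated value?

Yes

b ↔ a = true ↔ false = false
¬(b ↔ a) = ¬false = true
¬(b ↔ a) ∨ b = true ∨ true = true
a ∧ b = false ∧ true = false
(¬(b ↔ a) ∨ b) → (a ∧ b) = true → false = false
a → ((¬(b ↔ a) ∨ b) → (a ∧ b)) = false → false = true
true ∈ {true}.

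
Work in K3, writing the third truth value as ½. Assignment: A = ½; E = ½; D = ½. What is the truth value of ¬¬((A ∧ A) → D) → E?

½

A ∧ A = ½ ∧ ½ = ½
(A ∧ A) → D = ½ → ½ = ½
¬((A ∧ A) → D) = ¬½ = ½
¬¬((A ∧ A) → D) = ¬½ = ½
¬¬((A ∧ A) → D) → E = ½ → ½ = ½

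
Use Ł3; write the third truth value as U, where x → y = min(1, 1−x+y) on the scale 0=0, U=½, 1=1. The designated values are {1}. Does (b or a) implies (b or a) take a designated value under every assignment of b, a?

Yes

Every assignment of b, a over {1, U, 0} gives a value in {1}.
In particular, with b=U, a=U: (b or a) implies (b or a) = 1.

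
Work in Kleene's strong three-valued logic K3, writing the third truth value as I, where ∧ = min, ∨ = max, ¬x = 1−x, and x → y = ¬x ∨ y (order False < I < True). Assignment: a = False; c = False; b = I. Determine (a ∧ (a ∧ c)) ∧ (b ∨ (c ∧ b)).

False

a ∧ c = False ∧ False = False
a ∧ (a ∧ c) = False ∧ False = False
c ∧ b = False ∧ I = False
b ∨ (c ∧ b) = I ∨ False = I
(a ∧ (a ∧ c)) ∧ (b ∨ (c ∧ b)) = False ∧ I = False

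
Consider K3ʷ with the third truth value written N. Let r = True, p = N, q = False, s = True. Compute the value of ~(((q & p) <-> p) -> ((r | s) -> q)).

q & p = False & N = N
(q & p) <-> p = N <-> N = N
r | s = True | True = True
(r | s) -> q = True -> False = False
((q & p) <-> p) -> ((r | s) -> q) = N -> False = N
~(((q & p) <-> p) -> ((r | s) -> q)) = ~N = N

N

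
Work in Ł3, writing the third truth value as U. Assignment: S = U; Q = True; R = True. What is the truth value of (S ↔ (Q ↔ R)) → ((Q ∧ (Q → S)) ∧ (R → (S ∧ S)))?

Q ↔ R = True ↔ True = True
S ↔ (Q ↔ R) = U ↔ True = U  [1 − |½−1|]
Q → S = True → U = U
Q ∧ (Q → S) = True ∧ U = U
S ∧ S = U ∧ U = U
R → (S ∧ S) = True → U = U
(Q ∧ (Q → S)) ∧ (R → (S ∧ S)) = U ∧ U = U
(S ↔ (Q ↔ R)) → ((Q ∧ (Q → S)) ∧ (R → (S ∧ S))) = U → U = True

True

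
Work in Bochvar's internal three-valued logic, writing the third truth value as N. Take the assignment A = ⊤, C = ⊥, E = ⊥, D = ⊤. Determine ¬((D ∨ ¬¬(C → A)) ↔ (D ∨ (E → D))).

⊥

C → A = ⊥ → ⊤ = ⊤
¬(C → A) = ¬⊤ = ⊥
¬¬(C → A) = ¬⊥ = ⊤
D ∨ ¬¬(C → A) = ⊤ ∨ ⊤ = ⊤
E → D = ⊥ → ⊤ = ⊤
D ∨ (E → D) = ⊤ ∨ ⊤ = ⊤
(D ∨ ¬¬(C → A)) ↔ (D ∨ (E → D)) = ⊤ ↔ ⊤ = ⊤
¬((D ∨ ¬¬(C → A)) ↔ (D ∨ (E → D))) = ¬⊤ = ⊥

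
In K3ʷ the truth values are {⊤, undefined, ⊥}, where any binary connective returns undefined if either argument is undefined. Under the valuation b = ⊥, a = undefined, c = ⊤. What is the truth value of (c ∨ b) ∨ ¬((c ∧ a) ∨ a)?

undefined

c ∨ b = ⊤ ∨ ⊥ = ⊤
c ∧ a = ⊤ ∧ undefined = undefined
(c ∧ a) ∨ a = undefined ∨ undefined = undefined
¬((c ∧ a) ∨ a) = ¬undefined = undefined
(c ∨ b) ∨ ¬((c ∧ a) ∨ a) = ⊤ ∨ undefined = undefined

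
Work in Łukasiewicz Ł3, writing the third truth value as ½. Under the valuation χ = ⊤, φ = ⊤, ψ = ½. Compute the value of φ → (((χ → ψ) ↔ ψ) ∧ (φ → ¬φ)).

⊥

χ → ψ = ⊤ → ½ = ½  [min(1, 1−1+½)]
(χ → ψ) ↔ ψ = ½ ↔ ½ = ⊤
¬φ = ¬⊤ = ⊥
φ → ¬φ = ⊤ → ⊥ = ⊥
((χ → ψ) ↔ ψ) ∧ (φ → ¬φ) = ⊤ ∧ ⊥ = ⊥
φ → (((χ → ψ) ↔ ψ) ∧ (φ → ¬φ)) = ⊤ → ⊥ = ⊥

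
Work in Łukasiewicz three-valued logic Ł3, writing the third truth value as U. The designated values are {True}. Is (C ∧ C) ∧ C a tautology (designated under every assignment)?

No

Countermodel: C=U gives U, which is not designated.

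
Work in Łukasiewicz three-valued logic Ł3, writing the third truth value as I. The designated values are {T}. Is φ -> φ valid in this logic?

Yes

Every assignment of φ over {T, I, F} gives a value in {T}.
In particular, with φ=I: φ -> φ = T.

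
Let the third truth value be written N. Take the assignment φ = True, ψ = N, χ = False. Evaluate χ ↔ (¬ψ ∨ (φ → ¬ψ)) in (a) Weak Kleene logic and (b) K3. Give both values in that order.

In Weak Kleene logic: ¬ψ = ¬N = N
¬ψ = ¬N = N
φ → ¬ψ = True → N = N  [any arg is the third value ⇒ result is the third value]
¬ψ ∨ (φ → ¬ψ) = N ∨ N = N
χ ↔ (¬ψ ∨ (φ → ¬ψ)) = False ↔ N = N
In K3: ¬ψ = ¬N = N
¬ψ = ¬N = N
φ → ¬ψ = True → N = N
¬ψ ∨ (φ → ¬ψ) = N ∨ N = N
χ ↔ (¬ψ ∨ (φ → ¬ψ)) = False ↔ N = N

N; N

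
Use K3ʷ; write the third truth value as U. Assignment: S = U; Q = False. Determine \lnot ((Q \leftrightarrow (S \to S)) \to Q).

S \to S = U \to U = U  [any arg is the third value ⇒ result is the third value]
Q \leftrightarrow (S \to S) = False \leftrightarrow U = U
(Q \leftrightarrow (S \to S)) \to Q = U \to False = U
\lnot ((Q \leftrightarrow (S \to S)) \to Q) = \lnot U = U

U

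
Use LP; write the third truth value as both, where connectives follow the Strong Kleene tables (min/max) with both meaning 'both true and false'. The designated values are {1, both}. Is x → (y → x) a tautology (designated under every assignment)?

Every assignment of x, y over {1, both, 0} gives a value in {1, both}.
In particular, with x=both, y=both: x → (y → x) = both.

Yes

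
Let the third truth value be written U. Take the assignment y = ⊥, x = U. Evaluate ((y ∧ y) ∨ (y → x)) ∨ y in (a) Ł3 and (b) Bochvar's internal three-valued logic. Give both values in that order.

⊤; U

In Ł3: y ∧ y = ⊥ ∧ ⊥ = ⊥
y → x = ⊥ → U = ⊤  [min(1, 1−0+½)]
(y ∧ y) ∨ (y → x) = ⊥ ∨ ⊤ = ⊤
((y ∧ y) ∨ (y → x)) ∨ y = ⊤ ∨ ⊥ = ⊤
In Bochvar's internal three-valued logic: y ∧ y = ⊥ ∧ ⊥ = ⊥
y → x = ⊥ → U = U
(y ∧ y) ∨ (y → x) = ⊥ ∨ U = U
((y ∧ y) ∨ (y → x)) ∨ y = U ∨ ⊥ = U
They differ because Ł3 and Bochvar's internal three-valued logic treat U differently under the binary connectives.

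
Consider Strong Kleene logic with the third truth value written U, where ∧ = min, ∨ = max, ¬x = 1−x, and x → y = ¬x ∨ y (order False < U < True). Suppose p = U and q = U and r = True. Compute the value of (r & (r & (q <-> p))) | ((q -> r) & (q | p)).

U

q <-> p = U <-> U = U
r & (q <-> p) = True & U = U
r & (r & (q <-> p)) = True & U = U
q -> r = U -> True = True  [~U | True]
q | p = U | U = U
(q -> r) & (q | p) = True & U = U
(r & (r & (q <-> p))) | ((q -> r) & (q | p)) = U | U = U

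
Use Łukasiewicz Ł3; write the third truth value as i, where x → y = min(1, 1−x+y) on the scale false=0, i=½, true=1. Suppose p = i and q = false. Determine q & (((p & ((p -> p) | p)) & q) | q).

p -> p = i -> i = true  [min(1, 1−½+½)]
(p -> p) | p = true | i = true
p & ((p -> p) | p) = i & true = i
(p & ((p -> p) | p)) & q = i & false = false
((p & ((p -> p) | p)) & q) | q = false | false = false
q & (((p & ((p -> p) | p)) & q) | q) = false & false = false

false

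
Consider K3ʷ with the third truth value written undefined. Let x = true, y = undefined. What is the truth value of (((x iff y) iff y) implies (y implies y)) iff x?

undefined

x iff y = true iff undefined = undefined
(x iff y) iff y = undefined iff undefined = undefined
y implies y = undefined implies undefined = undefined  [any arg is the third value ⇒ result is the third value]
((x iff y) iff y) implies (y implies y) = undefined implies undefined = undefined
(((x iff y) iff y) implies (y implies y)) iff x = undefined iff true = undefined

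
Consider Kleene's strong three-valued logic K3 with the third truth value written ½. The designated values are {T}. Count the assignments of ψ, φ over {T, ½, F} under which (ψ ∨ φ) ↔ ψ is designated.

Designated under: (ψ=T, φ=T); (ψ=T, φ=½); (ψ=T, φ=F); (ψ=F, φ=F).

4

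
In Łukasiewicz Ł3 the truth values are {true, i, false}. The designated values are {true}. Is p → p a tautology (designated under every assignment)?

Every assignment of p over {true, i, false} gives a value in {true}.
In particular, with p=i: p → p = true.

Yes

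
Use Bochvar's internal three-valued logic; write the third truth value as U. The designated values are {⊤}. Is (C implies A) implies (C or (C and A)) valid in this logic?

No

Countermodel: C=⊤, A=U gives U, which is not designated.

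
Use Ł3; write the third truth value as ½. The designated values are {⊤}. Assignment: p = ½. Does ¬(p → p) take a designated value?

No

p → p = ½ → ½ = ⊤  [min(1, 1−½+½)]
¬(p → p) = ¬⊤ = ⊥
⊥ ∉ {⊤}.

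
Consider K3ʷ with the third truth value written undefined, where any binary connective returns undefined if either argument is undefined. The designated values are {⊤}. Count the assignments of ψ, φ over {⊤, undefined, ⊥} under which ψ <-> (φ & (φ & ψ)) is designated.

3

Designated under: (ψ=⊤, φ=⊤); (ψ=⊥, φ=⊤); (ψ=⊥, φ=⊥).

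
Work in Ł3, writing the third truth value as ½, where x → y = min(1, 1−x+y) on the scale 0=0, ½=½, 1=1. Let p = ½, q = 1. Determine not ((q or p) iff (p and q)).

q or p = 1 or ½ = 1
p and q = ½ and 1 = ½
(q or p) iff (p and q) = 1 iff ½ = ½  [1 − |1−½|]
not ((q or p) iff (p and q)) = not ½ = ½

½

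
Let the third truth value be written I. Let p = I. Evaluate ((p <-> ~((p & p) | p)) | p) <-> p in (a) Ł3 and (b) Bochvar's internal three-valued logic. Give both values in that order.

I; I

In Ł3: p & p = I & I = I
(p & p) | p = I | I = I
~((p & p) | p) = ~I = I
p <-> ~((p & p) | p) = I <-> I = ⊤  [1 − |½−½|]
(p <-> ~((p & p) | p)) | p = ⊤ | I = ⊤
((p <-> ~((p & p) | p)) | p) <-> p = ⊤ <-> I = I
In Bochvar's internal three-valued logic: p & p = I & I = I
(p & p) | p = I | I = I
~((p & p) | p) = ~I = I
p <-> ~((p & p) | p) = I <-> I = I
(p <-> ~((p & p) | p)) | p = I | I = I
((p <-> ~((p & p) | p)) | p) <-> p = I <-> I = I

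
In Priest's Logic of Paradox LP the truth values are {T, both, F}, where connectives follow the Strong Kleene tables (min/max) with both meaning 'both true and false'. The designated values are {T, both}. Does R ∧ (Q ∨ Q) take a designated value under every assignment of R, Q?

Countermodel: R=T, Q=F gives F, which is not designated.

No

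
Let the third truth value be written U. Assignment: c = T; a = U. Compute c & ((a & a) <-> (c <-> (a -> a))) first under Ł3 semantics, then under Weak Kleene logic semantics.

U; U

In Ł3: a & a = U & U = U
a -> a = U -> U = T  [min(1, 1−½+½)]
c <-> (a -> a) = T <-> T = T
(a & a) <-> (c <-> (a -> a)) = U <-> T = U
c & ((a & a) <-> (c <-> (a -> a))) = T & U = U
In Weak Kleene logic: a & a = U & U = U
a -> a = U -> U = U
c <-> (a -> a) = T <-> U = U
(a & a) <-> (c <-> (a -> a)) = U <-> U = U
c & ((a & a) <-> (c <-> (a -> a))) = T & U = U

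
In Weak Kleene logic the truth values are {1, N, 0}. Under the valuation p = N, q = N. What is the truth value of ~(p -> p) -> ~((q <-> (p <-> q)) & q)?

p -> p = N -> N = N
~(p -> p) = ~N = N
p <-> q = N <-> N = N
q <-> (p <-> q) = N <-> N = N
(q <-> (p <-> q)) & q = N & N = N
~((q <-> (p <-> q)) & q) = ~N = N
~(p -> p) -> ~((q <-> (p <-> q)) & q) = N -> N = N

N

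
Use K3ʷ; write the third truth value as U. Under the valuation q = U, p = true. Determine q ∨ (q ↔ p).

U

q ↔ p = U ↔ true = U
q ∨ (q ↔ p) = U ∨ U = U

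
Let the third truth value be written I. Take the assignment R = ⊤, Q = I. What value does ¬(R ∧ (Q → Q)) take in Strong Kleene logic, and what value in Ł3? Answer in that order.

In Strong Kleene logic: Q → Q = I → I = I  [¬I ∨ I]
R ∧ (Q → Q) = ⊤ ∧ I = I
¬(R ∧ (Q → Q)) = ¬I = I
In Ł3: Q → Q = I → I = ⊤  [min(1, 1−½+½)]
R ∧ (Q → Q) = ⊤ ∧ ⊤ = ⊤
¬(R ∧ (Q → Q)) = ¬⊤ = ⊥
They differ because Strong Kleene logic and Ł3 treat I differently under implication.

I; ⊥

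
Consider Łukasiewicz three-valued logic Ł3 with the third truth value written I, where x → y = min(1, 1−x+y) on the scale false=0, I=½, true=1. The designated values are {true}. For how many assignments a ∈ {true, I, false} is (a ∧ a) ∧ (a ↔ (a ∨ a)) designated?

1

a=true: true ✓
a=I: I ·
a=false: false ·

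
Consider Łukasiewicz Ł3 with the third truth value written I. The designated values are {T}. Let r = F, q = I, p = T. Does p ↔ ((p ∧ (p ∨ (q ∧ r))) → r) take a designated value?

No

q ∧ r = I ∧ F = F
p ∨ (q ∧ r) = T ∨ F = T
p ∧ (p ∨ (q ∧ r)) = T ∧ T = T
(p ∧ (p ∨ (q ∧ r))) → r = T → F = F
p ↔ ((p ∧ (p ∨ (q ∧ r))) → r) = T ↔ F = F
F ∉ {T}.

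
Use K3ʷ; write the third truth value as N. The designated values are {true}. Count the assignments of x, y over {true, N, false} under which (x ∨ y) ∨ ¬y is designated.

Designated under: (x=true, y=true); (x=true, y=false); (x=false, y=true); (x=false, y=false).

4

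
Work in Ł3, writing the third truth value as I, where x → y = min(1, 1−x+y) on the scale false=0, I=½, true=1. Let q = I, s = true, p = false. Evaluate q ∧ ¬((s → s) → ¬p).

s → s = true → true = true
¬p = ¬false = true
(s → s) → ¬p = true → true = true
¬((s → s) → ¬p) = ¬true = false
q ∧ ¬((s → s) → ¬p) = I ∧ false = false

false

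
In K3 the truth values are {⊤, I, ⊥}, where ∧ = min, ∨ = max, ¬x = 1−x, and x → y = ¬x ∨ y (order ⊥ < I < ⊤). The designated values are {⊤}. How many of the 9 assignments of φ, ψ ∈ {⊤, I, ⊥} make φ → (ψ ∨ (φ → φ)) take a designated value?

7

Of the 9 assignments, 7 give a value in {⊤}.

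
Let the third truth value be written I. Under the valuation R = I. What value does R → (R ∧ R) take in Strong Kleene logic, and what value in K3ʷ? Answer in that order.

I; I

In Strong Kleene logic: R ∧ R = I ∧ I = I
R → (R ∧ R) = I → I = I  [¬I ∨ I]
In K3ʷ: R ∧ R = I ∧ I = I
R → (R ∧ R) = I → I = I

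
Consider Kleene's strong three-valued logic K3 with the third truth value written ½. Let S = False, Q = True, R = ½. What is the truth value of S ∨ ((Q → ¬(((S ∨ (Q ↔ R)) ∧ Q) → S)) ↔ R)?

½

Q ↔ R = True ↔ ½ = ½
S ∨ (Q ↔ R) = False ∨ ½ = ½
(S ∨ (Q ↔ R)) ∧ Q = ½ ∧ True = ½
((S ∨ (Q ↔ R)) ∧ Q) → S = ½ → False = ½  [¬½ ∨ False]
¬(((S ∨ (Q ↔ R)) ∧ Q) → S) = ¬½ = ½
Q → ¬(((S ∨ (Q ↔ R)) ∧ Q) → S) = True → ½ = ½
(Q → ¬(((S ∨ (Q ↔ R)) ∧ Q) → S)) ↔ R = ½ ↔ ½ = ½
S ∨ ((Q → ¬(((S ∨ (Q ↔ R)) ∧ Q) → S)) ↔ R) = False ∨ ½ = ½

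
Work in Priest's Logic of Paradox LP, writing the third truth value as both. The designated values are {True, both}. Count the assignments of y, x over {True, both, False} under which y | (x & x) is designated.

8

Of the 9 assignments, 8 give a value in {True, both}.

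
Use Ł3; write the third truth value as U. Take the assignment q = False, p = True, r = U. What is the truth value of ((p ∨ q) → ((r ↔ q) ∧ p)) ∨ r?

p ∨ q = True ∨ False = True
r ↔ q = U ↔ False = U  [1 − |½−0|]
(r ↔ q) ∧ p = U ∧ True = U
(p ∨ q) → ((r ↔ q) ∧ p) = True → U = U
((p ∨ q) → ((r ↔ q) ∧ p)) ∨ r = U ∨ U = U

U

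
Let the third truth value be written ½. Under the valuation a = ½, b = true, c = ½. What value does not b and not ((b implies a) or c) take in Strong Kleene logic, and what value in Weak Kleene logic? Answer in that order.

In Strong Kleene logic: not b = not true = false
b implies a = true implies ½ = ½  [not true or ½]
(b implies a) or c = ½ or ½ = ½
not ((b implies a) or c) = not ½ = ½
not b and not ((b implies a) or c) = false and ½ = false
In Weak Kleene logic: not b = not true = false
b implies a = true implies ½ = ½  [any arg is the third value ⇒ result is the third value]
(b implies a) or c = ½ or ½ = ½
not ((b implies a) or c) = not ½ = ½
not b and not ((b implies a) or c) = false and ½ = ½
They differ because Strong Kleene logic and Weak Kleene logic treat ½ differently under the binary connectives.

false; ½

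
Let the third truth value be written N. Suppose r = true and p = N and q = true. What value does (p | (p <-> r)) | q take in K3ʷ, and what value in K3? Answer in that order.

N; true

In K3ʷ: p <-> r = N <-> true = N
p | (p <-> r) = N | N = N
(p | (p <-> r)) | q = N | true = N
In K3: p <-> r = N <-> true = N
p | (p <-> r) = N | N = N
(p | (p <-> r)) | q = N | true = true
They differ because K3ʷ and K3 treat N differently under the binary connectives.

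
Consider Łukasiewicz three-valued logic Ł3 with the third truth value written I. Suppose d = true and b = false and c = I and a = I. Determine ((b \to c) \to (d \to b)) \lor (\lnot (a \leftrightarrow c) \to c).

true

b \to c = false \to I = true  [min(1, 1−0+½)]
d \to b = true \to false = false
(b \to c) \to (d \to b) = true \to false = false
a \leftrightarrow c = I \leftrightarrow I = true
\lnot (a \leftrightarrow c) = \lnot true = false
\lnot (a \leftrightarrow c) \to c = false \to I = true
((b \to c) \to (d \to b)) \lor (\lnot (a \leftrightarrow c) \to c) = false \lor true = true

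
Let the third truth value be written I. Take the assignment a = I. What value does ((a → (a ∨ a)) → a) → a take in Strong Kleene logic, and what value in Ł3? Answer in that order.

I; true

In Strong Kleene logic: a ∨ a = I ∨ I = I
a → (a ∨ a) = I → I = I  [¬I ∨ I]
(a → (a ∨ a)) → a = I → I = I
((a → (a ∨ a)) → a) → a = I → I = I
In Ł3: a ∨ a = I ∨ I = I
a → (a ∨ a) = I → I = true  [min(1, 1−½+½)]
(a → (a ∨ a)) → a = true → I = I
((a → (a ∨ a)) → a) → a = I → I = true
They differ because Strong Kleene logic and Ł3 treat I differently under implication.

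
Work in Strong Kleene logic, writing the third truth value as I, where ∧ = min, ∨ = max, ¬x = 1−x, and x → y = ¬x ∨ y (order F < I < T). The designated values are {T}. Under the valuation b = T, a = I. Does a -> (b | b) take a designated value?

b | b = T | T = T
a -> (b | b) = I -> T = T
T ∈ {T}.

Yes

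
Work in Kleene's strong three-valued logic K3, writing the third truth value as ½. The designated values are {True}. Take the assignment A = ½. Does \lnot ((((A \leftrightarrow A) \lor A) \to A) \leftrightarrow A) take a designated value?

No

A \leftrightarrow A = ½ \leftrightarrow ½ = ½
(A \leftrightarrow A) \lor A = ½ \lor ½ = ½
((A \leftrightarrow A) \lor A) \to A = ½ \to ½ = ½  [\lnot ½ \lor ½]
(((A \leftrightarrow A) \lor A) \to A) \leftrightarrow A = ½ \leftrightarrow ½ = ½
\lnot ((((A \leftrightarrow A) \lor A) \to A) \leftrightarrow A) = \lnot ½ = ½
½ ∉ {True}.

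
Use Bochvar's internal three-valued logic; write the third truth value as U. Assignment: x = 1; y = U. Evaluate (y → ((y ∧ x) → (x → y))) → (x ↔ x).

y ∧ x = U ∧ 1 = U
x → y = 1 → U = U  [any arg is the third value ⇒ result is the third value]
(y ∧ x) → (x → y) = U → U = U
y → ((y ∧ x) → (x → y)) = U → U = U
x ↔ x = 1 ↔ 1 = 1
(y → ((y ∧ x) → (x → y))) → (x ↔ x) = U → 1 = U

U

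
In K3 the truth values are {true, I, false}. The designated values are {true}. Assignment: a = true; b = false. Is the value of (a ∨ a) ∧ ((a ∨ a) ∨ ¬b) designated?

a ∨ a = true ∨ true = true
a ∨ a = true ∨ true = true
¬b = ¬false = true
(a ∨ a) ∨ ¬b = true ∨ true = true
(a ∨ a) ∧ ((a ∨ a) ∨ ¬b) = true ∧ true = true
true ∈ {true}.

Yes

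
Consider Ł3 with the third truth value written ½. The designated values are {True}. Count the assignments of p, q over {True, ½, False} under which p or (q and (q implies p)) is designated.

3

Designated under: (p=True, q=True); (p=True, q=½); (p=True, q=False).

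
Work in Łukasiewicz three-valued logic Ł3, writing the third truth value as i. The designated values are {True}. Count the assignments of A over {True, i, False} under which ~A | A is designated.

2

A=True: True ✓
A=i: i ·
A=False: True ✓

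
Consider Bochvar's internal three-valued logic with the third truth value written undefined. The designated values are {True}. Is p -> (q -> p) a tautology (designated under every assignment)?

Countermodel: p=True, q=undefined gives undefined, which is not designated.

No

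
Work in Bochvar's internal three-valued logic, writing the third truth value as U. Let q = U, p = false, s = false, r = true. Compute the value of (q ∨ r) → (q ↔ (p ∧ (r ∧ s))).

q ∨ r = U ∨ true = U
r ∧ s = true ∧ false = false
p ∧ (r ∧ s) = false ∧ false = false
q ↔ (p ∧ (r ∧ s)) = U ↔ false = U
(q ∨ r) → (q ↔ (p ∧ (r ∧ s))) = U → U = U

U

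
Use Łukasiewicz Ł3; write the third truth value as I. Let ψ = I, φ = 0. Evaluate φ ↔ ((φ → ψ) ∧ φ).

φ → ψ = 0 → I = 1  [min(1, 1−0+½)]
(φ → ψ) ∧ φ = 1 ∧ 0 = 0
φ ↔ ((φ → ψ) ∧ φ) = 0 ↔ 0 = 1

1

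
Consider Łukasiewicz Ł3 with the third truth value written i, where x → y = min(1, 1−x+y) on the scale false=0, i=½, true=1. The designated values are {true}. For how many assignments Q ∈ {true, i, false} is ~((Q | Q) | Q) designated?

Q=true: false ·
Q=i: i ·
Q=false: true ✓

1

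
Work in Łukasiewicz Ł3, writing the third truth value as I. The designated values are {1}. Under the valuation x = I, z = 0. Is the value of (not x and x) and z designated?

No

not x = not I = I
not x and x = I and I = I
(not x and x) and z = I and 0 = 0
0 ∉ {1}.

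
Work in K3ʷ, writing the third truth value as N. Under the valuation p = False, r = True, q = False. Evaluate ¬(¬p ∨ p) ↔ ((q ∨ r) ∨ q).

False

¬p = ¬False = True
¬p ∨ p = True ∨ False = True
¬(¬p ∨ p) = ¬True = False
q ∨ r = False ∨ True = True
(q ∨ r) ∨ q = True ∨ False = True
¬(¬p ∨ p) ↔ ((q ∨ r) ∨ q) = False ↔ True = False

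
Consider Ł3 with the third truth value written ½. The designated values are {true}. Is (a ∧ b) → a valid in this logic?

Every assignment of a, b over {true, ½, false} gives a value in {true}.
In particular, with a=½, b=½: (a ∧ b) → a = true.

Yes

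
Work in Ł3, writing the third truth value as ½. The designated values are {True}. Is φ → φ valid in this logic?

Every assignment of φ over {True, ½, False} gives a value in {True}.
In particular, with φ=½: φ → φ = True.

Yes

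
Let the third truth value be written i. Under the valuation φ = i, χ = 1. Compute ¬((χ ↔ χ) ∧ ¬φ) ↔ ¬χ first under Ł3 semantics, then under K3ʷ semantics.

In Ł3: χ ↔ χ = 1 ↔ 1 = 1
¬φ = ¬i = i
(χ ↔ χ) ∧ ¬φ = 1 ∧ i = i
¬((χ ↔ χ) ∧ ¬φ) = ¬i = i
¬χ = ¬1 = 0
¬((χ ↔ χ) ∧ ¬φ) ↔ ¬χ = i ↔ 0 = i
In K3ʷ: χ ↔ χ = 1 ↔ 1 = 1
¬φ = ¬i = i
(χ ↔ χ) ∧ ¬φ = 1 ∧ i = i
¬((χ ↔ χ) ∧ ¬φ) = ¬i = i
¬χ = ¬1 = 0
¬((χ ↔ χ) ∧ ¬φ) ↔ ¬χ = i ↔ 0 = i

i; i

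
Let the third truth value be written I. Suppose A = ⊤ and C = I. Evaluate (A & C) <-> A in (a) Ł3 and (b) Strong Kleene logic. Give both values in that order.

I; I

In Ł3: A & C = ⊤ & I = I
(A & C) <-> A = I <-> ⊤ = I
In Strong Kleene logic: A & C = ⊤ & I = I
(A & C) <-> A = I <-> ⊤ = I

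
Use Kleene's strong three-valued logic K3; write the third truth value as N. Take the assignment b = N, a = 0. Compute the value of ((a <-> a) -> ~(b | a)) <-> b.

a <-> a = 0 <-> 0 = 1
b | a = N | 0 = N
~(b | a) = ~N = N
(a <-> a) -> ~(b | a) = 1 -> N = N
((a <-> a) -> ~(b | a)) <-> b = N <-> N = N

N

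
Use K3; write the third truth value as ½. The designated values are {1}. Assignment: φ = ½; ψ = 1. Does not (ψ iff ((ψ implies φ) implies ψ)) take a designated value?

ψ implies φ = 1 implies ½ = ½
(ψ implies φ) implies ψ = ½ implies 1 = 1
ψ iff ((ψ implies φ) implies ψ) = 1 iff 1 = 1
not (ψ iff ((ψ implies φ) implies ψ)) = not 1 = 0
0 ∉ {1}.

No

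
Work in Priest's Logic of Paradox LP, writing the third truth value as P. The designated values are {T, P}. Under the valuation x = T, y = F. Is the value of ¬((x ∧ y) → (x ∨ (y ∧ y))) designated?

No

x ∧ y = T ∧ F = F
y ∧ y = F ∧ F = F
x ∨ (y ∧ y) = T ∨ F = T
(x ∧ y) → (x ∨ (y ∧ y)) = F → T = T
¬((x ∧ y) → (x ∨ (y ∧ y))) = ¬T = F
F ∉ {T, P}.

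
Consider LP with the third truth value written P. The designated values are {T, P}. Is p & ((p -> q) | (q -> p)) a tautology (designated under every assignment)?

No

Countermodel: p=F, q=T gives F, which is not designated.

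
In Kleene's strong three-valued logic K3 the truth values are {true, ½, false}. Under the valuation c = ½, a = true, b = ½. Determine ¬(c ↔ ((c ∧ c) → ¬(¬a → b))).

½

c ∧ c = ½ ∧ ½ = ½
¬a = ¬true = false
¬a → b = false → ½ = true  [¬false ∨ ½]
¬(¬a → b) = ¬true = false
(c ∧ c) → ¬(¬a → b) = ½ → false = ½
c ↔ ((c ∧ c) → ¬(¬a → b)) = ½ ↔ ½ = ½
¬(c ↔ ((c ∧ c) → ¬(¬a → b))) = ¬½ = ½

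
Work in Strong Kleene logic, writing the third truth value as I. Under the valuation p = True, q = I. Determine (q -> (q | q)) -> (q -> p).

True

q | q = I | I = I
q -> (q | q) = I -> I = I  [~I | I]
q -> p = I -> True = True
(q -> (q | q)) -> (q -> p) = I -> True = True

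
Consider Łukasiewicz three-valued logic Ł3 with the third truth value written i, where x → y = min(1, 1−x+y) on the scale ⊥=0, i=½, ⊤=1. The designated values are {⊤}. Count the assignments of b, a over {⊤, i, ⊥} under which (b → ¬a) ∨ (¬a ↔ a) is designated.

7

Of the 9 assignments, 7 give a value in {⊤}.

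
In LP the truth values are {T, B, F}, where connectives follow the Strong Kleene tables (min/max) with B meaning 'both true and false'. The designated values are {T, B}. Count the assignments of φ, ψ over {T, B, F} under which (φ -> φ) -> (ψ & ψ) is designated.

7

Of the 9 assignments, 7 give a value in {T, B}.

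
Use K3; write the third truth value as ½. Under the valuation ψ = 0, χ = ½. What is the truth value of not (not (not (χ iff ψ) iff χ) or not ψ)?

χ iff ψ = ½ iff 0 = ½
not (χ iff ψ) = not ½ = ½
not (χ iff ψ) iff χ = ½ iff ½ = ½
not (not (χ iff ψ) iff χ) = not ½ = ½
not ψ = not 0 = 1
not (not (χ iff ψ) iff χ) or not ψ = ½ or 1 = 1
not (not (not (χ iff ψ) iff χ) or not ψ) = not 1 = 0

0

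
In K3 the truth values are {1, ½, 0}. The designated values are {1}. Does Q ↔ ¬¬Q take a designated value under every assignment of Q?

No

Countermodel: Q=½ gives ½, which is not designated.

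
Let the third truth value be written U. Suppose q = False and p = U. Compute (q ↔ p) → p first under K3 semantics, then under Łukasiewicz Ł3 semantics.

U; True

In K3: q ↔ p = False ↔ U = U
(q ↔ p) → p = U → U = U  [¬U ∨ U]
In Łukasiewicz Ł3: q ↔ p = False ↔ U = U
(q ↔ p) → p = U → U = True
They differ because K3 and Łukasiewicz Ł3 treat U differently under implication.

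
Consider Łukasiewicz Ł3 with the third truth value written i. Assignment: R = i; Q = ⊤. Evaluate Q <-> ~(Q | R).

Q | R = ⊤ | i = ⊤
~(Q | R) = ~⊤ = ⊥
Q <-> ~(Q | R) = ⊤ <-> ⊥ = ⊥

⊥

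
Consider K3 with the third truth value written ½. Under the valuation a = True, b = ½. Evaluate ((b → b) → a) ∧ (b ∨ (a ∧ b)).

½

b → b = ½ → ½ = ½  [¬½ ∨ ½]
(b → b) → a = ½ → True = True
a ∧ b = True ∧ ½ = ½
b ∨ (a ∧ b) = ½ ∨ ½ = ½
((b → b) → a) ∧ (b ∨ (a ∧ b)) = True ∧ ½ = ½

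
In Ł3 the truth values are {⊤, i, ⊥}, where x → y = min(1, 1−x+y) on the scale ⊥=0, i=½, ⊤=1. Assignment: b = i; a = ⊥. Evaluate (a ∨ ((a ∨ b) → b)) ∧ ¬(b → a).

i

a ∨ b = ⊥ ∨ i = i
(a ∨ b) → b = i → i = ⊤  [min(1, 1−½+½)]
a ∨ ((a ∨ b) → b) = ⊥ ∨ ⊤ = ⊤
b → a = i → ⊥ = i
¬(b → a) = ¬i = i
(a ∨ ((a ∨ b) → b)) ∧ ¬(b → a) = ⊤ ∧ i = i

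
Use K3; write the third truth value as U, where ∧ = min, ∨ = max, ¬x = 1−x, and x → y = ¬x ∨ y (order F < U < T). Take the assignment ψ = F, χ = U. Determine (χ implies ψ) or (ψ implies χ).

χ implies ψ = U implies F = U  [not U or F]
ψ implies χ = F implies U = T
(χ implies ψ) or (ψ implies χ) = U or T = T

T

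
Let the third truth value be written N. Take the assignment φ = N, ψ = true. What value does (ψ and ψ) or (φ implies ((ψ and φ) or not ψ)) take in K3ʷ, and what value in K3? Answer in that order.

In K3ʷ: ψ and ψ = true and true = true
ψ and φ = true and N = N
not ψ = not true = false
(ψ and φ) or not ψ = N or false = N
φ implies ((ψ and φ) or not ψ) = N implies N = N  [any arg is the third value ⇒ result is the third value]
(ψ and ψ) or (φ implies ((ψ and φ) or not ψ)) = true or N = N
In K3: ψ and ψ = true and true = true
ψ and φ = true and N = N
not ψ = not true = false
(ψ and φ) or not ψ = N or false = N
φ implies ((ψ and φ) or not ψ) = N implies N = N  [not N or N]
(ψ and ψ) or (φ implies ((ψ and φ) or not ψ)) = true or N = true
They differ because K3ʷ and K3 treat N differently under the binary connectives.

N; true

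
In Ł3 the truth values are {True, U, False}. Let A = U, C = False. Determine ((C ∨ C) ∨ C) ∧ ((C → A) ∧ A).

C ∨ C = False ∨ False = False
(C ∨ C) ∨ C = False ∨ False = False
C → A = False → U = True  [min(1, 1−0+½)]
(C → A) ∧ A = True ∧ U = U
((C ∨ C) ∨ C) ∧ ((C → A) ∧ A) = False ∧ U = False

False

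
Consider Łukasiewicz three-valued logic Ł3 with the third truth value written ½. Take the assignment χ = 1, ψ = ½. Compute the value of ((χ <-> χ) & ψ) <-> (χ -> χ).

χ <-> χ = 1 <-> 1 = 1
(χ <-> χ) & ψ = 1 & ½ = ½
χ -> χ = 1 -> 1 = 1
((χ <-> χ) & ψ) <-> (χ -> χ) = ½ <-> 1 = ½  [1 − |½−1|]

½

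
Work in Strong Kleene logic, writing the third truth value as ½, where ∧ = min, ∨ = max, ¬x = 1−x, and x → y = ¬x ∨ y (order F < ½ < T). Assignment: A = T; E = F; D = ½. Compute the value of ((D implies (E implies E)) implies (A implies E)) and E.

F

E implies E = F implies F = T
D implies (E implies E) = ½ implies T = T
A implies E = T implies F = F
(D implies (E implies E)) implies (A implies E) = T implies F = F
((D implies (E implies E)) implies (A implies E)) and E = F and F = F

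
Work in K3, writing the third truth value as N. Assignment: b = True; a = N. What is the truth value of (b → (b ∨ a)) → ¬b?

False

b ∨ a = True ∨ N = True
b → (b ∨ a) = True → True = True
¬b = ¬True = False
(b → (b ∨ a)) → ¬b = True → False = False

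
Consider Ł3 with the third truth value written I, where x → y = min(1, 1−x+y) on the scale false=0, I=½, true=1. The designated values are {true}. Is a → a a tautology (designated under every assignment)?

Yes

Every assignment of a over {true, I, false} gives a value in {true}.
In particular, with a=I: a → a = true.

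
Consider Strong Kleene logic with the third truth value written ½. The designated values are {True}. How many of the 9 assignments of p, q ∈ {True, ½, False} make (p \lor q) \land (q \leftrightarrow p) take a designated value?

Designated under: (p=True, q=True).

1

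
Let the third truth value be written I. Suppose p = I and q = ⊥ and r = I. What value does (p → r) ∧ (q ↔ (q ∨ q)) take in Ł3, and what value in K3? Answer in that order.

In Ł3: p → r = I → I = ⊤  [min(1, 1−½+½)]
q ∨ q = ⊥ ∨ ⊥ = ⊥
q ↔ (q ∨ q) = ⊥ ↔ ⊥ = ⊤
(p → r) ∧ (q ↔ (q ∨ q)) = ⊤ ∧ ⊤ = ⊤
In K3: p → r = I → I = I
q ∨ q = ⊥ ∨ ⊥ = ⊥
q ↔ (q ∨ q) = ⊥ ↔ ⊥ = ⊤
(p → r) ∧ (q ↔ (q ∨ q)) = I ∧ ⊤ = I
They differ because Ł3 and K3 treat I differently under implication.

⊤; I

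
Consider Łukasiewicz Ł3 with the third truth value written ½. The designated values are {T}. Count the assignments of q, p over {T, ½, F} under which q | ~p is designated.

5

Of the 9 assignments, 5 give a value in {T}.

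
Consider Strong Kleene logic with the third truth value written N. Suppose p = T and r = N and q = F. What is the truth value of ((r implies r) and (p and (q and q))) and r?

r implies r = N implies N = N  [not N or N]
q and q = F and F = F
p and (q and q) = T and F = F
(r implies r) and (p and (q and q)) = N and F = F
((r implies r) and (p and (q and q))) and r = F and N = F

F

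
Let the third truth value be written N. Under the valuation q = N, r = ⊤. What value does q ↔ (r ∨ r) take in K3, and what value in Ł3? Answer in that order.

In K3: r ∨ r = ⊤ ∨ ⊤ = ⊤
q ↔ (r ∨ r) = N ↔ ⊤ = N
In Ł3: r ∨ r = ⊤ ∨ ⊤ = ⊤
q ↔ (r ∨ r) = N ↔ ⊤ = N  [1 − |½−1|]

N; N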